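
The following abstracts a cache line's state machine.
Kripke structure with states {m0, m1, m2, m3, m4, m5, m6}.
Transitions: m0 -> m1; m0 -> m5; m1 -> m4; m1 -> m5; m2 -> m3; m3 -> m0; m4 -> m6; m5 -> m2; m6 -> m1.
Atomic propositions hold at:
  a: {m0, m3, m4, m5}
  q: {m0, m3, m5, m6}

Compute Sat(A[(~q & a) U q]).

{m0, m3, m4, m5, m6}

Sat(~q) = {m1, m2, m4}
Sat(~q & a) = {m4}
A[(~q & a) U q]: least fixpoint, start Z0 = Sat(q) = {m0, m3, m5, m6}, add states in Sat(~q & a) with every successor in Z. Z1 = {m0, m3, m4, m5, m6}; fixed.
Sat(A[(~q & a) U q]) = {m0, m3, m4, m5, m6}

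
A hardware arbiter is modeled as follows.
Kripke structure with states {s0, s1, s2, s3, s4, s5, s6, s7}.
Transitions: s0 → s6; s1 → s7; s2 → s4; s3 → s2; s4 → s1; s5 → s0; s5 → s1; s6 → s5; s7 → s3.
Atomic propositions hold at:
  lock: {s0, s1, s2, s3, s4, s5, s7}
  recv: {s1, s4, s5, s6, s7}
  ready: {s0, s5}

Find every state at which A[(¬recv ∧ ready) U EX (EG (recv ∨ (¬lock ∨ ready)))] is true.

Sat(¬recv) = {s0, s2, s3}
Sat(¬recv ∧ ready) = {s0}
Sat(¬lock) = {s6}
Sat(¬lock ∨ ready) = {s0, s5, s6}
Sat(recv ∨ (¬lock ∨ ready)) = {s0, s1, s4, s5, s6, s7}
EG (recv ∨ (¬lock ∨ ready)): greatest fixpoint, start Z0 = {s0, s1, s4, s5, s6, s7}, keep only states in Sat with some successor in Z. Z1 = {s0, s1, s4, s5, s6}; Z2 = {s0, s4, s5, s6}; Z3 = {s0, s5, s6}; fixed.
Sat(EG (recv ∨ (¬lock ∨ ready))) = {s0, s5, s6}
Sat(EX (EG (recv ∨ (¬lock ∨ ready)))) = {s : some successor in {s0, s5, s6}} = {s0, s5, s6}
A[(¬recv ∧ ready) U EX (EG (recv ∨ (¬lock ∨ ready)))]: least fixpoint, start Z0 = Sat(EX (EG (recv ∨ (¬lock ∨ ready)))) = {s0, s5, s6}, add states in Sat(¬recv ∧ ready) with every successor in Z. Already a fixed point.
Sat(A[(¬recv ∧ ready) U EX (EG (recv ∨ (¬lock ∨ ready)))]) = {s0, s5, s6}

{s0, s5, s6}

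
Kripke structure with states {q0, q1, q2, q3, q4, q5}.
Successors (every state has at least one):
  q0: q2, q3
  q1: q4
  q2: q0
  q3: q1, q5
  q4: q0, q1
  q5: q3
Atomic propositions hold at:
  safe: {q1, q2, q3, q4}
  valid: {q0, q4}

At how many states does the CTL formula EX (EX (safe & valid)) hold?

Sat(safe & valid) = {q4}
Sat(EX (safe & valid)) = {s : some successor in {q4}} = {q1}
Sat(EX (EX (safe & valid))) = {s : some successor in {q1}} = {q3, q4}
|Sat(EX (EX (safe & valid)))| = |{q3, q4}| = 2.

2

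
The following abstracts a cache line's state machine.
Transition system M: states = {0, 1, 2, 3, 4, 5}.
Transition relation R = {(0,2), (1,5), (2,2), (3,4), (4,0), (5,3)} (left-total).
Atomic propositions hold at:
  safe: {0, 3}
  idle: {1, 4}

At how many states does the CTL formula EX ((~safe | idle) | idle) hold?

Sat(~safe) = {1, 2, 4, 5}
Sat(~safe | idle) = {1, 2, 4, 5}
Sat((~safe | idle) | idle) = {1, 2, 4, 5}
Sat(EX ((~safe | idle) | idle)) = {s : some successor in {1, 2, 4, 5}} = {0, 1, 2, 3}
|Sat(EX ((~safe | idle) | idle))| = |{0, 1, 2, 3}| = 4.

4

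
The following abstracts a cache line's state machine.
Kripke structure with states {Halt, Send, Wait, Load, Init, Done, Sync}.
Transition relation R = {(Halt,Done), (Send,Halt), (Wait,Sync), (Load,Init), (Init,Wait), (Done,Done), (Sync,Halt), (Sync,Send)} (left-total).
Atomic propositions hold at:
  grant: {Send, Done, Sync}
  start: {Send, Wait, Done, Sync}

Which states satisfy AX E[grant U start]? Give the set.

{Halt, Wait, Init, Done}

E[grant U start]: least fixpoint, start Z0 = Sat(start) = {Send, Wait, Done, Sync}, add states in Sat(grant) with some successor in Z. Already a fixed point.
Sat(E[grant U start]) = {Send, Wait, Done, Sync}
Sat(AX E[grant U start]) = {s : every successor in {Send, Wait, Done, Sync}} = {Halt, Wait, Init, Done}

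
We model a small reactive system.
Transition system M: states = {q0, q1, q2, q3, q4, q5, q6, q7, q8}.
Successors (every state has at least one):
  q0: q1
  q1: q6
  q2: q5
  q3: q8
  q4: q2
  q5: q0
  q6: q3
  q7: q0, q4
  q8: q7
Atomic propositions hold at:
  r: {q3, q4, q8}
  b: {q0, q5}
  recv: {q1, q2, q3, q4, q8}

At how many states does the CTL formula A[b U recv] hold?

A[b U recv]: least fixpoint, start Z0 = Sat(recv) = {q1, q2, q3, q4, q8}, add states in Sat(b) with every successor in Z. Z1 = {q0, q1, q2, q3, q4, q8}; Z2 = {q0, q1, q2, q3, q4, q5, q8}; fixed.
Sat(A[b U recv]) = {q0, q1, q2, q3, q4, q5, q8}
|Sat(A[b U recv])| = |{q0, q1, q2, q3, q4, q5, q8}| = 7.

7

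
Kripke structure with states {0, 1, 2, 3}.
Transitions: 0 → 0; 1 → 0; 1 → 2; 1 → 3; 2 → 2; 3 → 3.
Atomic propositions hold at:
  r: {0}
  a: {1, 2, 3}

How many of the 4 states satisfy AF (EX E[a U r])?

E[a U r]: least fixpoint, start Z0 = Sat(r) = {0}, add states in Sat(a) with some successor in Z. Z1 = {0, 1}; fixed.
Sat(E[a U r]) = {0, 1}
Sat(EX E[a U r]) = {s : some successor in {0, 1}} = {0, 1}
AF (EX E[a U r]): least fixpoint, start Z0 = {0, 1}, add states with every successor in Z. Already a fixed point.
Sat(AF (EX E[a U r])) = {0, 1}
|Sat(AF (EX E[a U r]))| = |{0, 1}| = 2.

2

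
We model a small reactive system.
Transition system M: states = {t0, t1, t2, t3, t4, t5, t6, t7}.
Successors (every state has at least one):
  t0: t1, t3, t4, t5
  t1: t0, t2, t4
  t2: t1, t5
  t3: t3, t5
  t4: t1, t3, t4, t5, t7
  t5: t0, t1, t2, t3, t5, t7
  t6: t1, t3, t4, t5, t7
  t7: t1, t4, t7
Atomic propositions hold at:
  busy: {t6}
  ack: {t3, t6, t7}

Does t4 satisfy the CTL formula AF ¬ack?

Yes

Sat(¬ack) = {t0, t1, t2, t4, t5}
AF ¬ack: least fixpoint, start Z0 = {t0, t1, t2, t4, t5}, add states with every successor in Z. Already a fixed point.
Sat(AF ¬ack) = {t0, t1, t2, t4, t5}
t4 ∈ Sat(AF ¬ack) = {t0, t1, t2, t4, t5}, so the formula holds at t4.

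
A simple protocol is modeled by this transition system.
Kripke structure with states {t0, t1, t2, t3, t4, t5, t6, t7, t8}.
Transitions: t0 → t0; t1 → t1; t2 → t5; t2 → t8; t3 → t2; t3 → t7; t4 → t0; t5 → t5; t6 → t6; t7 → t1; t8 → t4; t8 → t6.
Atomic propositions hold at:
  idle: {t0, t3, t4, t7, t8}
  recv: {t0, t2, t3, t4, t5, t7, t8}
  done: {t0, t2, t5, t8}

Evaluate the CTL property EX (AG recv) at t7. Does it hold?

No

AG recv: greatest fixpoint, start Z0 = {t0, t2, t3, t4, t5, t7, t8}, keep only states in Sat with every successor in Z. Z1 = {t0, t2, t3, t4, t5}; Z2 = {t0, t4, t5}; fixed.
Sat(AG recv) = {t0, t4, t5}
Sat(EX (AG recv)) = {s : some successor in {t0, t4, t5}} = {t0, t2, t4, t5, t8}
t7 ∉ Sat(EX (AG recv)) = {t0, t2, t4, t5, t8}, so the formula does not hold at t7.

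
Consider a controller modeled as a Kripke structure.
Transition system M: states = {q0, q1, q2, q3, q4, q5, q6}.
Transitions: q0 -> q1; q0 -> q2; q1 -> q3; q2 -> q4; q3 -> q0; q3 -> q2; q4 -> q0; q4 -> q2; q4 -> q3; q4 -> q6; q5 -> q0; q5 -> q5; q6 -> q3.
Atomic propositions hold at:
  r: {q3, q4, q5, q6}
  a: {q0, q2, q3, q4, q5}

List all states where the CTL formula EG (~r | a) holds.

{q0, q1, q2, q3, q4, q5}

Sat(~r) = {q0, q1, q2}
Sat(~r | a) = {q0, q1, q2, q3, q4, q5}
EG (~r | a): greatest fixpoint, start Z0 = {q0, q1, q2, q3, q4, q5}, keep only states in Sat with some successor in Z. Already a fixed point.
Sat(EG (~r | a)) = {q0, q1, q2, q3, q4, q5}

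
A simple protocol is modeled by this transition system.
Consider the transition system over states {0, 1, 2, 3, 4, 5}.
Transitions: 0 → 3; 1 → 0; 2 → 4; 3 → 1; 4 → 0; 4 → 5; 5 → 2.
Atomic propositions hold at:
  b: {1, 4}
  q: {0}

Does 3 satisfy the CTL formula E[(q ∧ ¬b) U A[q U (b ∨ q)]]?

Sat(¬b) = {0, 2, 3, 5}
Sat(q ∧ ¬b) = {0}
Sat(b ∨ q) = {0, 1, 4}
A[q U (b ∨ q)]: least fixpoint, start Z0 = Sat((b ∨ q)) = {0, 1, 4}, add states in Sat(q) with every successor in Z. Already a fixed point.
Sat(A[q U (b ∨ q)]) = {0, 1, 4}
E[(q ∧ ¬b) U A[q U (b ∨ q)]]: least fixpoint, start Z0 = Sat(A[q U (b ∨ q)]) = {0, 1, 4}, add states in Sat(q ∧ ¬b) with some successor in Z. Already a fixed point.
Sat(E[(q ∧ ¬b) U A[q U (b ∨ q)]]) = {0, 1, 4}
3 ∉ Sat(E[(q ∧ ¬b) U A[q U (b ∨ q)]]) = {0, 1, 4}, so the formula does not hold at 3.

No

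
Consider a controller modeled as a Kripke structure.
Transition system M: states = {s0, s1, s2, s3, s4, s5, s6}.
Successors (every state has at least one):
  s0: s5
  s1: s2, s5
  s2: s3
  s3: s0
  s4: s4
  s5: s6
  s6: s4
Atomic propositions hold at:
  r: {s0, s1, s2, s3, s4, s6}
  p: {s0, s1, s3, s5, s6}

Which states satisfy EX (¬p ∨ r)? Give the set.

{s1, s2, s3, s4, s5, s6}

Sat(¬p) = {s2, s4}
Sat(¬p ∨ r) = {s0, s1, s2, s3, s4, s6}
Sat(EX (¬p ∨ r)) = {s : some successor in {s0, s1, s2, s3, s4, s6}} = {s1, s2, s3, s4, s5, s6}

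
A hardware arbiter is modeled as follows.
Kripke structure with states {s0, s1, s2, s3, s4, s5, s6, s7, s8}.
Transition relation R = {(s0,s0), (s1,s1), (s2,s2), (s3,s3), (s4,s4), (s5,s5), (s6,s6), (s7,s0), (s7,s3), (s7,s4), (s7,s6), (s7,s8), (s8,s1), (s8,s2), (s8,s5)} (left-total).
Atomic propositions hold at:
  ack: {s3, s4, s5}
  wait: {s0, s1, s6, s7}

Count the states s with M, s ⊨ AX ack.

Sat(AX ack) = {s : every successor in {s3, s4, s5}} = {s3, s4, s5}
|Sat(AX ack)| = |{s3, s4, s5}| = 3.

3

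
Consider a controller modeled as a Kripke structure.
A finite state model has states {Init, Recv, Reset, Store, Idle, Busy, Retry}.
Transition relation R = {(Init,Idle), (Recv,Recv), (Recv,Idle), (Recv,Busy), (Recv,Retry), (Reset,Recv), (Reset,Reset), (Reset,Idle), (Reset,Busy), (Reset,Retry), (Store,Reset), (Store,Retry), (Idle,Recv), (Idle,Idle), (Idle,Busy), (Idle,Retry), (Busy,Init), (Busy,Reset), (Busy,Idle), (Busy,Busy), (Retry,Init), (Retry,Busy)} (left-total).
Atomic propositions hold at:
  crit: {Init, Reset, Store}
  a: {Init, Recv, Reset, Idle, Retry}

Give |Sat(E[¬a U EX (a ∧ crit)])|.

Sat(¬a) = {Store, Busy}
Sat(a ∧ crit) = {Init, Reset}
Sat(EX (a ∧ crit)) = {s : some successor in {Init, Reset}} = {Reset, Store, Busy, Retry}
E[¬a U EX (a ∧ crit)]: least fixpoint, start Z0 = Sat(EX (a ∧ crit)) = {Reset, Store, Busy, Retry}, add states in Sat(¬a) with some successor in Z. Already a fixed point.
Sat(E[¬a U EX (a ∧ crit)]) = {Reset, Store, Busy, Retry}
|Sat(E[¬a U EX (a ∧ crit)])| = |{Reset, Store, Busy, Retry}| = 4.

4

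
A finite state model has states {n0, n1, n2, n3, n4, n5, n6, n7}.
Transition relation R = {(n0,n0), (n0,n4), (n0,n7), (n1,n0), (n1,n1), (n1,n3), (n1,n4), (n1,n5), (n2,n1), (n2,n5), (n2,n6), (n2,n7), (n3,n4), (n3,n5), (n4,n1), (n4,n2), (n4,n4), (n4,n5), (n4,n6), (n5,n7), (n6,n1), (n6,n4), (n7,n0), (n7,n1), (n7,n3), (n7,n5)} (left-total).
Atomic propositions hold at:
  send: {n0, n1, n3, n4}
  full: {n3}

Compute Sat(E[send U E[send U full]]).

{n0, n1, n3, n4}

E[send U full]: least fixpoint, start Z0 = Sat(full) = {n3}, add states in Sat(send) with some successor in Z. Z1 = {n1, n3}; Z2 = {n1, n3, n4}; Z3 = {n0, n1, n3, n4}; fixed.
Sat(E[send U full]) = {n0, n1, n3, n4}
E[send U E[send U full]]: least fixpoint, start Z0 = Sat(E[send U full]) = {n0, n1, n3, n4}, add states in Sat(send) with some successor in Z. Already a fixed point.
Sat(E[send U E[send U full]]) = {n0, n1, n3, n4}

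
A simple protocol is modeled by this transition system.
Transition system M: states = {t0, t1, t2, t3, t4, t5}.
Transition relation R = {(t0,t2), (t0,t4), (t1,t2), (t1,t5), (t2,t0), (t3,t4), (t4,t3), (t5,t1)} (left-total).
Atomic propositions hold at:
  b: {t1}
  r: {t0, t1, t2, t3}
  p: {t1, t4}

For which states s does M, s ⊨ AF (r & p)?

{t1, t5}

Sat(r & p) = {t1}
AF (r & p): least fixpoint, start Z0 = {t1}, add states with every successor in Z. Z1 = {t1, t5}; fixed.
Sat(AF (r & p)) = {t1, t5}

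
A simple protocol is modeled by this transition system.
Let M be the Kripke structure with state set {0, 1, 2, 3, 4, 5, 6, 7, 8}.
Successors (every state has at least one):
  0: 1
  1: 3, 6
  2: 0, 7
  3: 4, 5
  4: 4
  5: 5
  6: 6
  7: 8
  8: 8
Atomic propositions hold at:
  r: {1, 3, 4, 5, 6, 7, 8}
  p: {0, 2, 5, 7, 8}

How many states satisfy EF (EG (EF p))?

7

EF p: least fixpoint, start Z0 = {0, 2, 5, 7, 8}, add states with some successor in Z. Z1 = {0, 2, 3, 5, 7, 8}; Z2 = {0, 1, 2, 3, 5, 7, 8}; fixed.
Sat(EF p) = {0, 1, 2, 3, 5, 7, 8}
EG (EF p): greatest fixpoint, start Z0 = {0, 1, 2, 3, 5, 7, 8}, keep only states in Sat with some successor in Z. Already a fixed point.
Sat(EG (EF p)) = {0, 1, 2, 3, 5, 7, 8}
EF (EG (EF p)): least fixpoint, start Z0 = {0, 1, 2, 3, 5, 7, 8}, add states with some successor in Z. Already a fixed point.
Sat(EF (EG (EF p))) = {0, 1, 2, 3, 5, 7, 8}
|Sat(EF (EG (EF p)))| = |{0, 1, 2, 3, 5, 7, 8}| = 7.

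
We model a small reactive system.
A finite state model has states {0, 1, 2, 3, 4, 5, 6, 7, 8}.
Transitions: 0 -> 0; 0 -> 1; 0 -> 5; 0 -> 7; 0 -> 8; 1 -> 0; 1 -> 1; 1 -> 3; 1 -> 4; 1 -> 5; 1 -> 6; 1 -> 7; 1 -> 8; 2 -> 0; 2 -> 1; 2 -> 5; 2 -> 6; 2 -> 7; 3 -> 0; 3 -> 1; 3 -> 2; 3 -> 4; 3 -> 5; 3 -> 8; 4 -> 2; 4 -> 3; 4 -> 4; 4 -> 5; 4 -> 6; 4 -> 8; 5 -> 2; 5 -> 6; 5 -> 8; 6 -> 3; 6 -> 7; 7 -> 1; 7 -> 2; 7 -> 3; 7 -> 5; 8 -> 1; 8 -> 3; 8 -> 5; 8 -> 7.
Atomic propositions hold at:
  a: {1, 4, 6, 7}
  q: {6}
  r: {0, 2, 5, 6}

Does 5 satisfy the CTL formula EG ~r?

Sat(~r) = {1, 3, 4, 7, 8}
EG ~r: greatest fixpoint, start Z0 = {1, 3, 4, 7, 8}, keep only states in Sat with some successor in Z. Already a fixed point.
Sat(EG ~r) = {1, 3, 4, 7, 8}
5 ∉ Sat(EG ~r) = {1, 3, 4, 7, 8}, so the formula does not hold at 5.

No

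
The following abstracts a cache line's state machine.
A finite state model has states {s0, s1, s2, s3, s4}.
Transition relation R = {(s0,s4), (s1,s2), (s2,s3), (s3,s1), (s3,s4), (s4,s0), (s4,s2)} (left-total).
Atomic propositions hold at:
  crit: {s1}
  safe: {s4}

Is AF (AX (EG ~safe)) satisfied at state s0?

Sat(~safe) = {s0, s1, s2, s3}
EG ~safe: greatest fixpoint, start Z0 = {s0, s1, s2, s3}, keep only states in Sat with some successor in Z. Z1 = {s1, s2, s3}; fixed.
Sat(EG ~safe) = {s1, s2, s3}
Sat(AX (EG ~safe)) = {s : every successor in {s1, s2, s3}} = {s1, s2}
AF (AX (EG ~safe)): least fixpoint, start Z0 = {s1, s2}, add states with every successor in Z. Already a fixed point.
Sat(AF (AX (EG ~safe))) = {s1, s2}
s0 ∉ Sat(AF (AX (EG ~safe))) = {s1, s2}, so the formula does not hold at s0.

No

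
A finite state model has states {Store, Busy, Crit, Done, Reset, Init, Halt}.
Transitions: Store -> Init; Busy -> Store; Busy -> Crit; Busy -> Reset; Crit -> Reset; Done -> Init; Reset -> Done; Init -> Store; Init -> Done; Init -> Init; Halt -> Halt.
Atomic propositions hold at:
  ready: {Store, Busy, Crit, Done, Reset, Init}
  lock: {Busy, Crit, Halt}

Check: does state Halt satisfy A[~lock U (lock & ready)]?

Sat(~lock) = {Store, Done, Reset, Init}
Sat(lock & ready) = {Busy, Crit}
A[~lock U (lock & ready)]: least fixpoint, start Z0 = Sat((lock & ready)) = {Busy, Crit}, add states in Sat(~lock) with every successor in Z. Already a fixed point.
Sat(A[~lock U (lock & ready)]) = {Busy, Crit}
Halt ∉ Sat(A[~lock U (lock & ready)]) = {Busy, Crit}, so the formula does not hold at Halt.

No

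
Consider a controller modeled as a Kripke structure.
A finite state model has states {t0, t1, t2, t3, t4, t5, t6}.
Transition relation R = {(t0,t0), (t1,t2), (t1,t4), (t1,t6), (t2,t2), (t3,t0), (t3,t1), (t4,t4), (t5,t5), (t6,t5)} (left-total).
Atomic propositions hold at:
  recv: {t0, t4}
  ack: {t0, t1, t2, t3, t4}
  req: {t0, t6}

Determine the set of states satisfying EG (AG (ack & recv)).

{t0, t4}

Sat(ack & recv) = {t0, t4}
AG (ack & recv): greatest fixpoint, start Z0 = {t0, t4}, keep only states in Sat with every successor in Z. Already a fixed point.
Sat(AG (ack & recv)) = {t0, t4}
EG (AG (ack & recv)): greatest fixpoint, start Z0 = {t0, t4}, keep only states in Sat with some successor in Z. Already a fixed point.
Sat(EG (AG (ack & recv))) = {t0, t4}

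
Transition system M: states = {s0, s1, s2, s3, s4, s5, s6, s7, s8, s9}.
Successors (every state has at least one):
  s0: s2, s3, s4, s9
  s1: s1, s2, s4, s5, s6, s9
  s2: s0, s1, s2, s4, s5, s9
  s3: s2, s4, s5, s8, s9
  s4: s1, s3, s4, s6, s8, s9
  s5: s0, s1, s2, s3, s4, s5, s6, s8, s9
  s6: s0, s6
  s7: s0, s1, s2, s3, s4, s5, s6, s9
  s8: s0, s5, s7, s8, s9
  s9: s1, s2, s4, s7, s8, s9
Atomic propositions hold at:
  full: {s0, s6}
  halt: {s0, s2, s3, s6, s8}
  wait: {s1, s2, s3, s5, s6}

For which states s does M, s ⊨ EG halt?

EG halt: greatest fixpoint, start Z0 = {s0, s2, s3, s6, s8}, keep only states in Sat with some successor in Z. Already a fixed point.
Sat(EG halt) = {s0, s2, s3, s6, s8}

{s0, s2, s3, s6, s8}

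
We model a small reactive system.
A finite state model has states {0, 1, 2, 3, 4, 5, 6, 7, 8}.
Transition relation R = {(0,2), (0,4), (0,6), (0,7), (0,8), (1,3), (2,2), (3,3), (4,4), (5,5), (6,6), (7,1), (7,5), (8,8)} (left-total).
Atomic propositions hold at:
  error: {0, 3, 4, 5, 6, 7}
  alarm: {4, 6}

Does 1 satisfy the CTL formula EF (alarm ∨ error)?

Sat(alarm ∨ error) = {0, 3, 4, 5, 6, 7}
EF (alarm ∨ error): least fixpoint, start Z0 = {0, 3, 4, 5, 6, 7}, add states with some successor in Z. Z1 = {0, 1, 3, 4, 5, 6, 7}; fixed.
Sat(EF (alarm ∨ error)) = {0, 1, 3, 4, 5, 6, 7}
1 ∈ Sat(EF (alarm ∨ error)) = {0, 1, 3, 4, 5, 6, 7}, so the formula holds at 1.

Yes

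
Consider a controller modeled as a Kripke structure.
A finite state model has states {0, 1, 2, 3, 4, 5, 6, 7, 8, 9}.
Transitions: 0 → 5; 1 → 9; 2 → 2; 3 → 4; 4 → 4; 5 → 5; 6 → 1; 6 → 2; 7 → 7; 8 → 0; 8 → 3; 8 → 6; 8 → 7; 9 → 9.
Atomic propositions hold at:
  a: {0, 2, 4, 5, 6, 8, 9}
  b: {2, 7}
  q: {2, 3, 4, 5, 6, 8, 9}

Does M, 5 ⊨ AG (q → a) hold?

Yes

Sat(q → a) = {0, 1, 2, 4, 5, 6, 7, 8, 9}
AG (q → a): greatest fixpoint, start Z0 = {0, 1, 2, 4, 5, 6, 7, 8, 9}, keep only states in Sat with every successor in Z. Z1 = {0, 1, 2, 4, 5, 6, 7, 9}; fixed.
Sat(AG (q → a)) = {0, 1, 2, 4, 5, 6, 7, 9}
5 ∈ Sat(AG (q → a)) = {0, 1, 2, 4, 5, 6, 7, 9}, so the formula holds at 5.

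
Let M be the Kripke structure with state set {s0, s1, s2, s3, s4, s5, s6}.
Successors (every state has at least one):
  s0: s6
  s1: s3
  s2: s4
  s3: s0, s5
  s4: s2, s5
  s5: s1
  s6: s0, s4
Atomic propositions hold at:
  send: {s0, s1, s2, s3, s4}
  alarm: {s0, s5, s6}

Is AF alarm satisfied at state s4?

AF alarm: least fixpoint, start Z0 = {s0, s5, s6}, add states with every successor in Z. Z1 = {s0, s3, s5, s6}; Z2 = {s0, s1, s3, s5, s6}; fixed.
Sat(AF alarm) = {s0, s1, s3, s5, s6}
s4 ∉ Sat(AF alarm) = {s0, s1, s3, s5, s6}, so the formula does not hold at s4.

No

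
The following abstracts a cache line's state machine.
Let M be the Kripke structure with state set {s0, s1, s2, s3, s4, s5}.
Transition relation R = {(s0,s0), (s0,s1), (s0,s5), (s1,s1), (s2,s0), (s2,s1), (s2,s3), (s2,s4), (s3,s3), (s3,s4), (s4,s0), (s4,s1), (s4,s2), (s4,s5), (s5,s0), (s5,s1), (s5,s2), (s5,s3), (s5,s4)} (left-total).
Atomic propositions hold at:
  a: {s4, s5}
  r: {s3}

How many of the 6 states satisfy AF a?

AF a: least fixpoint, start Z0 = {s4, s5}, add states with every successor in Z. Already a fixed point.
Sat(AF a) = {s4, s5}
|Sat(AF a)| = |{s4, s5}| = 2.

2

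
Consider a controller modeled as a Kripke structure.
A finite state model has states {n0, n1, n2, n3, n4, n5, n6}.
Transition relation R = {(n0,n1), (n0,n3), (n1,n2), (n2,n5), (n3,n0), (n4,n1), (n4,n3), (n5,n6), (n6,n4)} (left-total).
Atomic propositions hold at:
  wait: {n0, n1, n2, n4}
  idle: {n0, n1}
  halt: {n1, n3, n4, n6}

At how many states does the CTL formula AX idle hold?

Sat(AX idle) = {s : every successor in {n0, n1}} = {n3}
|Sat(AX idle)| = |{n3}| = 1.

1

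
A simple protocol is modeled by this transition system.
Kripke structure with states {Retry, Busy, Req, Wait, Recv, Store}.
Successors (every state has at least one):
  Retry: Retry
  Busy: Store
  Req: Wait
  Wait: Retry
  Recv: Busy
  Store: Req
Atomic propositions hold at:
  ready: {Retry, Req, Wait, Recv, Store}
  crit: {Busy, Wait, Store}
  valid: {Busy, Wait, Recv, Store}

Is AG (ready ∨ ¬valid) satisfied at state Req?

Sat(¬valid) = {Retry, Req}
Sat(ready ∨ ¬valid) = {Retry, Req, Wait, Recv, Store}
AG (ready ∨ ¬valid): greatest fixpoint, start Z0 = {Retry, Req, Wait, Recv, Store}, keep only states in Sat with every successor in Z. Z1 = {Retry, Req, Wait, Store}; fixed.
Sat(AG (ready ∨ ¬valid)) = {Retry, Req, Wait, Store}
Req ∈ Sat(AG (ready ∨ ¬valid)) = {Retry, Req, Wait, Store}, so the formula holds at Req.

Yes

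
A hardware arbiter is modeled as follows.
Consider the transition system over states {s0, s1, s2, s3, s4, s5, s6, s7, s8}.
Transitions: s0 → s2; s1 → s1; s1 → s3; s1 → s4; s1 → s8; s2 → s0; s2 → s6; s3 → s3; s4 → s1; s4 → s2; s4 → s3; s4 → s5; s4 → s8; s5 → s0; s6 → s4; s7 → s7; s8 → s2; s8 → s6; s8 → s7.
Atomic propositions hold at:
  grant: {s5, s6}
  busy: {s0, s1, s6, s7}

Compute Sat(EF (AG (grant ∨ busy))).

{s0, s1, s2, s4, s5, s6, s7, s8}

Sat(grant ∨ busy) = {s0, s1, s5, s6, s7}
AG (grant ∨ busy): greatest fixpoint, start Z0 = {s0, s1, s5, s6, s7}, keep only states in Sat with every successor in Z. Z1 = {s5, s7}; Z2 = {s7}; fixed.
Sat(AG (grant ∨ busy)) = {s7}
EF (AG (grant ∨ busy)): least fixpoint, start Z0 = {s7}, add states with some successor in Z. Z1 = {s7, s8}; Z2 = {s1, s4, s7, s8}; Z3 = {s1, s4, s6, s7, s8}; Z4 = {s1, s2, s4, s6, s7, s8}; Z5 = {s0, s1, s2, s4, s6, s7, s8}; Z6 = {s0, s1, s2, s4, s5, s6, s7, s8}; fixed.
Sat(EF (AG (grant ∨ busy))) = {s0, s1, s2, s4, s5, s6, s7, s8}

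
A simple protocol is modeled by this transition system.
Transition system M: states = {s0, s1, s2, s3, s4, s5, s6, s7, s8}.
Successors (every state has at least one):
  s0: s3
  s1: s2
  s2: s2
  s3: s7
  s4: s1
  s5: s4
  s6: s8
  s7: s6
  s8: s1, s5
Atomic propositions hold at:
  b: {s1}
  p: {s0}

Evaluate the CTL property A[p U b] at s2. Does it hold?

No

A[p U b]: least fixpoint, start Z0 = Sat(b) = {s1}, add states in Sat(p) with every successor in Z. Already a fixed point.
Sat(A[p U b]) = {s1}
s2 ∉ Sat(A[p U b]) = {s1}, so the formula does not hold at s2.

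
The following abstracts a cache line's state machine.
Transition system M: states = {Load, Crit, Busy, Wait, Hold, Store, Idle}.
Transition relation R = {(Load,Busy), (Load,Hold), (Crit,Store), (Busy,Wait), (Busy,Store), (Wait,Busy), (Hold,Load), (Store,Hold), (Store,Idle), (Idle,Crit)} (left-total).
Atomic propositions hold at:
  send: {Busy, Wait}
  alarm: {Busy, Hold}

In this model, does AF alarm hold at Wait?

AF alarm: least fixpoint, start Z0 = {Busy, Hold}, add states with every successor in Z. Z1 = {Load, Busy, Wait, Hold}; fixed.
Sat(AF alarm) = {Load, Busy, Wait, Hold}
Wait ∈ Sat(AF alarm) = {Load, Busy, Wait, Hold}, so the formula holds at Wait.

Yes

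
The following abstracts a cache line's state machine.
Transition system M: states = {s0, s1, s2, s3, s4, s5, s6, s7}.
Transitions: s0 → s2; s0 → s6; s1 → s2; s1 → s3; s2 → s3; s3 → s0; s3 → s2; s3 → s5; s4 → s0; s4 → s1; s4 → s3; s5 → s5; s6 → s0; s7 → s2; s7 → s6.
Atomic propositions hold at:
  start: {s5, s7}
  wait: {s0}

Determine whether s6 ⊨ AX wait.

Yes

Sat(AX wait) = {s : every successor in {s0}} = {s6}
s6 ∈ Sat(AX wait) = {s6}, so the formula holds at s6.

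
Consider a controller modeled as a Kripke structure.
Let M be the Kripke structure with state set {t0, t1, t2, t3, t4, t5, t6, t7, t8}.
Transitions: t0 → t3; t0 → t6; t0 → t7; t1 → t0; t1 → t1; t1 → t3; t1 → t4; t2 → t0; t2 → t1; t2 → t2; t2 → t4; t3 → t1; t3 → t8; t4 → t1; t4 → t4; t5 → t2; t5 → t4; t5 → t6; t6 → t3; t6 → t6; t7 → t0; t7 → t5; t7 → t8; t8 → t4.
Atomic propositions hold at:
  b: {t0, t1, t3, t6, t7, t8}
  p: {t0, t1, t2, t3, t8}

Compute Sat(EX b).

{t0, t1, t2, t3, t4, t5, t6, t7}

Sat(EX b) = {s : some successor in {t0, t1, t3, t6, t7, t8}} = {t0, t1, t2, t3, t4, t5, t6, t7}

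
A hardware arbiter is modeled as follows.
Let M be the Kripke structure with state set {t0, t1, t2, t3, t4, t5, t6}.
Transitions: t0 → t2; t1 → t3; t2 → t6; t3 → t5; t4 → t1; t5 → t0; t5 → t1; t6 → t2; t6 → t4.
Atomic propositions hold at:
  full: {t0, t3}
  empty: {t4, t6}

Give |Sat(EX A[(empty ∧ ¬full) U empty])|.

Sat(¬full) = {t1, t2, t4, t5, t6}
Sat(empty ∧ ¬full) = {t4, t6}
A[(empty ∧ ¬full) U empty]: least fixpoint, start Z0 = Sat(empty) = {t4, t6}, add states in Sat(empty ∧ ¬full) with every successor in Z. Already a fixed point.
Sat(A[(empty ∧ ¬full) U empty]) = {t4, t6}
Sat(EX A[(empty ∧ ¬full) U empty]) = {s : some successor in {t4, t6}} = {t2, t6}
|Sat(EX A[(empty ∧ ¬full) U empty])| = |{t2, t6}| = 2.

2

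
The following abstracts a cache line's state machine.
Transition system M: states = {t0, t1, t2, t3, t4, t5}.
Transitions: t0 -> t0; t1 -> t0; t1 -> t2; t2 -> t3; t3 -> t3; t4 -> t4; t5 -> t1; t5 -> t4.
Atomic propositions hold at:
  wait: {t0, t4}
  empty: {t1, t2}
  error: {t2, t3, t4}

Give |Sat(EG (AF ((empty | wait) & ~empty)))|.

2

Sat(empty | wait) = {t0, t1, t2, t4}
Sat(~empty) = {t0, t3, t4, t5}
Sat((empty | wait) & ~empty) = {t0, t4}
AF ((empty | wait) & ~empty): least fixpoint, start Z0 = {t0, t4}, add states with every successor in Z. Already a fixed point.
Sat(AF ((empty | wait) & ~empty)) = {t0, t4}
EG (AF ((empty | wait) & ~empty)): greatest fixpoint, start Z0 = {t0, t4}, keep only states in Sat with some successor in Z. Already a fixed point.
Sat(EG (AF ((empty | wait) & ~empty))) = {t0, t4}
|Sat(EG (AF ((empty | wait) & ~empty)))| = |{t0, t4}| = 2.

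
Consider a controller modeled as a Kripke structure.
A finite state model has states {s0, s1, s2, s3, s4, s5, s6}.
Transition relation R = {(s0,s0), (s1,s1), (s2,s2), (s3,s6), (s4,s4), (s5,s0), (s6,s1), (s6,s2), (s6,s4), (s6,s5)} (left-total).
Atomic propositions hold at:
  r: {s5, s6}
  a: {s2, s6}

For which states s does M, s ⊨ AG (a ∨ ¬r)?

{s0, s1, s2, s4}

Sat(¬r) = {s0, s1, s2, s3, s4}
Sat(a ∨ ¬r) = {s0, s1, s2, s3, s4, s6}
AG (a ∨ ¬r): greatest fixpoint, start Z0 = {s0, s1, s2, s3, s4, s6}, keep only states in Sat with every successor in Z. Z1 = {s0, s1, s2, s3, s4}; Z2 = {s0, s1, s2, s4}; fixed.
Sat(AG (a ∨ ¬r)) = {s0, s1, s2, s4}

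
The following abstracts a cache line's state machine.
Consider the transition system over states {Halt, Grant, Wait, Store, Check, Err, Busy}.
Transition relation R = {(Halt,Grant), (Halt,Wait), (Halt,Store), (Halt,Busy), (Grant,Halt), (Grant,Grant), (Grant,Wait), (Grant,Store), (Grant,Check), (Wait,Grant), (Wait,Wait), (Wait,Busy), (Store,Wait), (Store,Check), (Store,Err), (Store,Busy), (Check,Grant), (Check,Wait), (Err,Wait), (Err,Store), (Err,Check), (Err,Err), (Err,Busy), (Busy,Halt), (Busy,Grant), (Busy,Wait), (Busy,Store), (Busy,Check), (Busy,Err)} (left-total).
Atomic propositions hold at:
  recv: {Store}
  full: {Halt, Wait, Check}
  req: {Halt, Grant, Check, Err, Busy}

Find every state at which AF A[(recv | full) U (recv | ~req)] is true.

{Wait, Store}

Sat(recv | full) = {Halt, Wait, Store, Check}
Sat(~req) = {Wait, Store}
Sat(recv | ~req) = {Wait, Store}
A[(recv | full) U (recv | ~req)]: least fixpoint, start Z0 = Sat((recv | ~req)) = {Wait, Store}, add states in Sat(recv | full) with every successor in Z. Already a fixed point.
Sat(A[(recv | full) U (recv | ~req)]) = {Wait, Store}
AF A[(recv | full) U (recv | ~req)]: least fixpoint, start Z0 = {Wait, Store}, add states with every successor in Z. Already a fixed point.
Sat(AF A[(recv | full) U (recv | ~req)]) = {Wait, Store}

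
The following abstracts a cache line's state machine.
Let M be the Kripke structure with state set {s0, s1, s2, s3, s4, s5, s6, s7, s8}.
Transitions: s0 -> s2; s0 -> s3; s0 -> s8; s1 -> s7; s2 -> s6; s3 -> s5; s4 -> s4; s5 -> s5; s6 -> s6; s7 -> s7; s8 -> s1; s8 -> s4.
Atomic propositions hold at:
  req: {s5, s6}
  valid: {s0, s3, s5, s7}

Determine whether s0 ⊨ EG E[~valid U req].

No

Sat(~valid) = {s1, s2, s4, s6, s8}
E[~valid U req]: least fixpoint, start Z0 = Sat(req) = {s5, s6}, add states in Sat(~valid) with some successor in Z. Z1 = {s2, s5, s6}; fixed.
Sat(E[~valid U req]) = {s2, s5, s6}
EG E[~valid U req]: greatest fixpoint, start Z0 = {s2, s5, s6}, keep only states in Sat with some successor in Z. Already a fixed point.
Sat(EG E[~valid U req]) = {s2, s5, s6}
s0 ∉ Sat(EG E[~valid U req]) = {s2, s5, s6}, so the formula does not hold at s0.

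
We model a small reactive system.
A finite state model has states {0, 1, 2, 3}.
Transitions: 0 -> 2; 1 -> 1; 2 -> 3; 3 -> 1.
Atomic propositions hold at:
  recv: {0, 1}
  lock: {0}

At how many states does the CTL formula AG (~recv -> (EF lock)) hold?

1

Sat(~recv) = {2, 3}
EF lock: least fixpoint, start Z0 = {0}, add states with some successor in Z. Already a fixed point.
Sat(EF lock) = {0}
Sat(~recv -> (EF lock)) = {0, 1}
AG (~recv -> (EF lock)): greatest fixpoint, start Z0 = {0, 1}, keep only states in Sat with every successor in Z. Z1 = {1}; fixed.
Sat(AG (~recv -> (EF lock))) = {1}
|Sat(AG (~recv -> (EF lock)))| = |{1}| = 1.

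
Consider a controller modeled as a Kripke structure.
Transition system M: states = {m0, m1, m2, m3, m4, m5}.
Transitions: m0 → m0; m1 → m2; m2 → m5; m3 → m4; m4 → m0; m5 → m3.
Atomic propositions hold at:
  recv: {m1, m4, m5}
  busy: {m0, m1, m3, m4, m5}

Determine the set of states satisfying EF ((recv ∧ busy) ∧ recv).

Sat(recv ∧ busy) = {m1, m4, m5}
Sat((recv ∧ busy) ∧ recv) = {m1, m4, m5}
EF ((recv ∧ busy) ∧ recv): least fixpoint, start Z0 = {m1, m4, m5}, add states with some successor in Z. Z1 = {m1, m2, m3, m4, m5}; fixed.
Sat(EF ((recv ∧ busy) ∧ recv)) = {m1, m2, m3, m4, m5}

{m1, m2, m3, m4, m5}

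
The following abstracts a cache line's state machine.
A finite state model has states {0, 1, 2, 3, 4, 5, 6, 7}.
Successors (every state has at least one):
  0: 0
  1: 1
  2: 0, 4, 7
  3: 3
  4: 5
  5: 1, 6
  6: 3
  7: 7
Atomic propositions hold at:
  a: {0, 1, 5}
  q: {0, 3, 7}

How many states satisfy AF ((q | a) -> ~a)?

5

Sat(q | a) = {0, 1, 3, 5, 7}
Sat(~a) = {2, 3, 4, 6, 7}
Sat((q | a) -> ~a) = {2, 3, 4, 6, 7}
AF ((q | a) -> ~a): least fixpoint, start Z0 = {2, 3, 4, 6, 7}, add states with every successor in Z. Already a fixed point.
Sat(AF ((q | a) -> ~a)) = {2, 3, 4, 6, 7}
|Sat(AF ((q | a) -> ~a))| = |{2, 3, 4, 6, 7}| = 5.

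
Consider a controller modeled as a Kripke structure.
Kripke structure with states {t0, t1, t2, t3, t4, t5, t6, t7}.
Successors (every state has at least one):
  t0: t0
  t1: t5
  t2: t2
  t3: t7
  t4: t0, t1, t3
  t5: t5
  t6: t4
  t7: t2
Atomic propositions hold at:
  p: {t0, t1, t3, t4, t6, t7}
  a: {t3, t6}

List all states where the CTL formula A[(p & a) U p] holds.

{t0, t1, t3, t4, t6, t7}

Sat(p & a) = {t3, t6}
A[(p & a) U p]: least fixpoint, start Z0 = Sat(p) = {t0, t1, t3, t4, t6, t7}, add states in Sat(p & a) with every successor in Z. Already a fixed point.
Sat(A[(p & a) U p]) = {t0, t1, t3, t4, t6, t7}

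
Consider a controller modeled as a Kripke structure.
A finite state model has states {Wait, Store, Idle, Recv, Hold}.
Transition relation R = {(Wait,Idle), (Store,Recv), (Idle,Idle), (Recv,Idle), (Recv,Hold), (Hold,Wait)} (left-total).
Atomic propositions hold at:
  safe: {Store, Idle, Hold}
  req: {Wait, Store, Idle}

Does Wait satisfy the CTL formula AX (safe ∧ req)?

Yes

Sat(safe ∧ req) = {Store, Idle}
Sat(AX (safe ∧ req)) = {s : every successor in {Store, Idle}} = {Wait, Idle}
Wait ∈ Sat(AX (safe ∧ req)) = {Wait, Idle}, so the formula holds at Wait.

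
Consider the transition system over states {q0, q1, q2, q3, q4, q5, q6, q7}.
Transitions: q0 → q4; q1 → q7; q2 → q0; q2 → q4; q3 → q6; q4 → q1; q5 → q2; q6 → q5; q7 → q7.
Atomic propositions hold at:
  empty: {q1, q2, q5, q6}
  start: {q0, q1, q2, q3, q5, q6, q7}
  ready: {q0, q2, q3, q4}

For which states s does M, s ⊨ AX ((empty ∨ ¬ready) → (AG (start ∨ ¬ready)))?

Sat(¬ready) = {q1, q5, q6, q7}
Sat(empty ∨ ¬ready) = {q1, q2, q5, q6, q7}
Sat(start ∨ ¬ready) = {q0, q1, q2, q3, q5, q6, q7}
AG (start ∨ ¬ready): greatest fixpoint, start Z0 = {q0, q1, q2, q3, q5, q6, q7}, keep only states in Sat with every successor in Z. Z1 = {q1, q3, q5, q6, q7}; Z2 = {q1, q3, q6, q7}; Z3 = {q1, q3, q7}; Z4 = {q1, q7}; fixed.
Sat(AG (start ∨ ¬ready)) = {q1, q7}
Sat((empty ∨ ¬ready) → (AG (start ∨ ¬ready))) = {q0, q1, q3, q4, q7}
Sat(AX ((empty ∨ ¬ready) → (AG (start ∨ ¬ready)))) = {s : every successor in {q0, q1, q3, q4, q7}} = {q0, q1, q2, q4, q7}

{q0, q1, q2, q4, q7}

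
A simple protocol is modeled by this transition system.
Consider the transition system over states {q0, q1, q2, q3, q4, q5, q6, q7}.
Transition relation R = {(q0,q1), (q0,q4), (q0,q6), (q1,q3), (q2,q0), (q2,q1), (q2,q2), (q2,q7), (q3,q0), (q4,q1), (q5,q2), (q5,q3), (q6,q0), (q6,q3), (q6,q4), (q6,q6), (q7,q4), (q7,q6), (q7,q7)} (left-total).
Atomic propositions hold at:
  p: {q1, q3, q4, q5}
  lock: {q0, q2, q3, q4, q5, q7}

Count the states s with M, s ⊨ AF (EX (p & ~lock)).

Sat(~lock) = {q1, q6}
Sat(p & ~lock) = {q1}
Sat(EX (p & ~lock)) = {s : some successor in {q1}} = {q0, q2, q4}
AF (EX (p & ~lock)): least fixpoint, start Z0 = {q0, q2, q4}, add states with every successor in Z. Z1 = {q0, q2, q3, q4}; Z2 = {q0, q1, q2, q3, q4, q5}; fixed.
Sat(AF (EX (p & ~lock))) = {q0, q1, q2, q3, q4, q5}
|Sat(AF (EX (p & ~lock)))| = |{q0, q1, q2, q3, q4, q5}| = 6.

6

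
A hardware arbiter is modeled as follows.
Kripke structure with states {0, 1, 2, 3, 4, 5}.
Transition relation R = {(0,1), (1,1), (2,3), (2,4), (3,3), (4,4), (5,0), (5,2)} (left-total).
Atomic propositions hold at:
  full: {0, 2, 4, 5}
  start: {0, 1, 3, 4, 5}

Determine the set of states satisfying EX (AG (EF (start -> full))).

Sat(start -> full) = {0, 2, 4, 5}
EF (start -> full): least fixpoint, start Z0 = {0, 2, 4, 5}, add states with some successor in Z. Already a fixed point.
Sat(EF (start -> full)) = {0, 2, 4, 5}
AG (EF (start -> full)): greatest fixpoint, start Z0 = {0, 2, 4, 5}, keep only states in Sat with every successor in Z. Z1 = {4, 5}; Z2 = {4}; fixed.
Sat(AG (EF (start -> full))) = {4}
Sat(EX (AG (EF (start -> full)))) = {s : some successor in {4}} = {2, 4}

{2, 4}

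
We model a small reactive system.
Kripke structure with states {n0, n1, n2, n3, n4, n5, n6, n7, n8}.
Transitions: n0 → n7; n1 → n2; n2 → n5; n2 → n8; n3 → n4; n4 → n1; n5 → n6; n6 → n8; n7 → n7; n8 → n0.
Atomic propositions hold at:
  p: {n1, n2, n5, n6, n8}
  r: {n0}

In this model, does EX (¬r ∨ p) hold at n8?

Sat(¬r) = {n1, n2, n3, n4, n5, n6, n7, n8}
Sat(¬r ∨ p) = {n1, n2, n3, n4, n5, n6, n7, n8}
Sat(EX (¬r ∨ p)) = {s : some successor in {n1, n2, n3, n4, n5, n6, n7, n8}} = {n0, n1, n2, n3, n4, n5, n6, n7}
n8 ∉ Sat(EX (¬r ∨ p)) = {n0, n1, n2, n3, n4, n5, n6, n7}, so the formula does not hold at n8.

No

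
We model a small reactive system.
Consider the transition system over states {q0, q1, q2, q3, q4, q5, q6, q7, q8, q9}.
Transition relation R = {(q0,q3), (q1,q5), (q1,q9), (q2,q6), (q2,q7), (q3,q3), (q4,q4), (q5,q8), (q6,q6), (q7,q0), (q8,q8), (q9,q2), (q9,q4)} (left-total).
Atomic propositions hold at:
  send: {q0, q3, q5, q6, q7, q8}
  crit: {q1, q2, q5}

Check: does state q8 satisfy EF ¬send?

No

Sat(¬send) = {q1, q2, q4, q9}
EF ¬send: least fixpoint, start Z0 = {q1, q2, q4, q9}, add states with some successor in Z. Already a fixed point.
Sat(EF ¬send) = {q1, q2, q4, q9}
q8 ∉ Sat(EF ¬send) = {q1, q2, q4, q9}, so the formula does not hold at q8.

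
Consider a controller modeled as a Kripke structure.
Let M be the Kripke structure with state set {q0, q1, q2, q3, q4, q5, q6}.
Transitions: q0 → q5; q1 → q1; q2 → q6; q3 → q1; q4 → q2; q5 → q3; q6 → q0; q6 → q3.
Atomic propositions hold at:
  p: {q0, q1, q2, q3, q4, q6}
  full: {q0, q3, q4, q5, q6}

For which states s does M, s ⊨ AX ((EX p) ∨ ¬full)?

Sat(EX p) = {s : some successor in {q0, q1, q2, q3, q4, q6}} = {q1, q2, q3, q4, q5, q6}
Sat(¬full) = {q1, q2}
Sat((EX p) ∨ ¬full) = {q1, q2, q3, q4, q5, q6}
Sat(AX ((EX p) ∨ ¬full)) = {s : every successor in {q1, q2, q3, q4, q5, q6}} = {q0, q1, q2, q3, q4, q5}

{q0, q1, q2, q3, q4, q5}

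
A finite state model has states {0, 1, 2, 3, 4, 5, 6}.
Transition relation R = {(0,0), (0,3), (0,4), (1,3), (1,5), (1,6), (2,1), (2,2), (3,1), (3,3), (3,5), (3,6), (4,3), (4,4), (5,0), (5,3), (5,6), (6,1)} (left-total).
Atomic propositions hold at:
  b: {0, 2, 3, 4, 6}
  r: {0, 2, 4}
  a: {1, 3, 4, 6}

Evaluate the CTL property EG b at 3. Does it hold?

EG b: greatest fixpoint, start Z0 = {0, 2, 3, 4, 6}, keep only states in Sat with some successor in Z. Z1 = {0, 2, 3, 4}; fixed.
Sat(EG b) = {0, 2, 3, 4}
3 ∈ Sat(EG b) = {0, 2, 3, 4}, so the formula holds at 3.

Yes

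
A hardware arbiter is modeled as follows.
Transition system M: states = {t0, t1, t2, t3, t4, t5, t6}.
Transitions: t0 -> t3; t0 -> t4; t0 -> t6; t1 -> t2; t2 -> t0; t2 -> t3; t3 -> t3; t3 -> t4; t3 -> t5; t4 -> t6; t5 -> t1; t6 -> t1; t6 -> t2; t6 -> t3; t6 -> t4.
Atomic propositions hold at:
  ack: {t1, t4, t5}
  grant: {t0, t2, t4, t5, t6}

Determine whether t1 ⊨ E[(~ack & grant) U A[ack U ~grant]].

Yes

Sat(~ack) = {t0, t2, t3, t6}
Sat(~ack & grant) = {t0, t2, t6}
Sat(~grant) = {t1, t3}
A[ack U ~grant]: least fixpoint, start Z0 = Sat(~grant) = {t1, t3}, add states in Sat(ack) with every successor in Z. Z1 = {t1, t3, t5}; fixed.
Sat(A[ack U ~grant]) = {t1, t3, t5}
E[(~ack & grant) U A[ack U ~grant]]: least fixpoint, start Z0 = Sat(A[ack U ~grant]) = {t1, t3, t5}, add states in Sat(~ack & grant) with some successor in Z. Z1 = {t0, t1, t2, t3, t5, t6}; fixed.
Sat(E[(~ack & grant) U A[ack U ~grant]]) = {t0, t1, t2, t3, t5, t6}
t1 ∈ Sat(E[(~ack & grant) U A[ack U ~grant]]) = {t0, t1, t2, t3, t5, t6}, so the formula holds at t1.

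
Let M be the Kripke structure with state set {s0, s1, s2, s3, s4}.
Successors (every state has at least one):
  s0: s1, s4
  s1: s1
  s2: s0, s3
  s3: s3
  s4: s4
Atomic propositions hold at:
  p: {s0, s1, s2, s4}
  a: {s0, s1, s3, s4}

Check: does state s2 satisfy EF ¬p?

Yes

Sat(¬p) = {s3}
EF ¬p: least fixpoint, start Z0 = {s3}, add states with some successor in Z. Z1 = {s2, s3}; fixed.
Sat(EF ¬p) = {s2, s3}
s2 ∈ Sat(EF ¬p) = {s2, s3}, so the formula holds at s2.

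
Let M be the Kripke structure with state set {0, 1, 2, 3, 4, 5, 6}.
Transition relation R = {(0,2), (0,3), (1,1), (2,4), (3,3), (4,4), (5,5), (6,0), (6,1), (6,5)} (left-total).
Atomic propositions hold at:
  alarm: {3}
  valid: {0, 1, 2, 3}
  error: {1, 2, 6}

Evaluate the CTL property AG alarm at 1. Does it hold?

AG alarm: greatest fixpoint, start Z0 = {3}, keep only states in Sat with every successor in Z. Already a fixed point.
Sat(AG alarm) = {3}
1 ∉ Sat(AG alarm) = {3}, so the formula does not hold at 1.

No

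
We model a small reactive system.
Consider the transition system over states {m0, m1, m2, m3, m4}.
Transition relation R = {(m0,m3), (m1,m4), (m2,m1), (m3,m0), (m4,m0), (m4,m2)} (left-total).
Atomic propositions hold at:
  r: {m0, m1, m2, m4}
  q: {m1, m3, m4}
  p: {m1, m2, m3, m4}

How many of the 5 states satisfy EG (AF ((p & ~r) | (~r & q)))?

Sat(~r) = {m3}
Sat(p & ~r) = {m3}
Sat(~r & q) = {m3}
Sat((p & ~r) | (~r & q)) = {m3}
AF ((p & ~r) | (~r & q)): least fixpoint, start Z0 = {m3}, add states with every successor in Z. Z1 = {m0, m3}; fixed.
Sat(AF ((p & ~r) | (~r & q))) = {m0, m3}
EG (AF ((p & ~r) | (~r & q))): greatest fixpoint, start Z0 = {m0, m3}, keep only states in Sat with some successor in Z. Already a fixed point.
Sat(EG (AF ((p & ~r) | (~r & q)))) = {m0, m3}
|Sat(EG (AF ((p & ~r) | (~r & q))))| = |{m0, m3}| = 2.

2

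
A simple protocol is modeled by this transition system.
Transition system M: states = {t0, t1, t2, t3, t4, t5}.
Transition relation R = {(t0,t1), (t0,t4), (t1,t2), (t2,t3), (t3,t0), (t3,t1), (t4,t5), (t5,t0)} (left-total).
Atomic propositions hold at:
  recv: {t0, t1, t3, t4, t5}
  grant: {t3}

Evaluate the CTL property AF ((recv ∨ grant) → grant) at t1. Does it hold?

Sat(recv ∨ grant) = {t0, t1, t3, t4, t5}
Sat((recv ∨ grant) → grant) = {t2, t3}
AF ((recv ∨ grant) → grant): least fixpoint, start Z0 = {t2, t3}, add states with every successor in Z. Z1 = {t1, t2, t3}; fixed.
Sat(AF ((recv ∨ grant) → grant)) = {t1, t2, t3}
t1 ∈ Sat(AF ((recv ∨ grant) → grant)) = {t1, t2, t3}, so the formula holds at t1.

Yes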